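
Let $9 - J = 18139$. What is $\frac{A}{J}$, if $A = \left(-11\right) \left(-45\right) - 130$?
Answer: $- \frac{73}{3626} \approx -0.020132$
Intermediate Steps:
$J = -18130$ ($J = 9 - 18139 = -18130$)
$A = 365$ ($A = 495 - 130 = 365$)
$\frac{A}{J} = \frac{365}{-18130} = 365 \left(- \frac{1}{18130}\right) = - \frac{73}{3626}$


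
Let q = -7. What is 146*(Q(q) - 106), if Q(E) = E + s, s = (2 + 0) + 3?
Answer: -15768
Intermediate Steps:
s = 5 (s = 2 + 3 = 5)
Q(E) = 5 + E (Q(E) = E + 5 = 5 + E)
146*(Q(q) - 106) = 146*((5 - 7) - 106) = 146*(-2 - 106) = 146*(-108) = -15768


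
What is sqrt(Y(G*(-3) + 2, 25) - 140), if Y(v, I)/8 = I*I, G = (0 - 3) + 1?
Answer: 18*sqrt(15) ≈ 69.714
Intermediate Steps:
G = -2 (G = -3 + 1 = -2)
Y(v, I) = 8*I**2 (Y(v, I) = 8*(I*I) = 8*I**2)
sqrt(Y(G*(-3) + 2, 25) - 140) = sqrt(8*25**2 - 140) = sqrt(8*625 - 140) = sqrt(5000 - 140) = sqrt(4860) = 18*sqrt(15)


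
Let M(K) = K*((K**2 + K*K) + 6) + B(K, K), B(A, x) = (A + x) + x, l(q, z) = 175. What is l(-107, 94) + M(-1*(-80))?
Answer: 1024895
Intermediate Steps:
B(A, x) = A + 2*x
M(K) = 3*K + K*(6 + 2*K**2) (M(K) = K*((K**2 + K*K) + 6) + (K + 2*K) = K*((K**2 + K**2) + 6) + 3*K = K*(2*K**2 + 6) + 3*K = K*(6 + 2*K**2) + 3*K = 3*K + K*(6 + 2*K**2))
l(-107, 94) + M(-1*(-80)) = 175 + (-1*(-80))*(9 + 2*(-1*(-80))**2) = 175 + 80*(9 + 2*80**2) = 175 + 80*(9 + 2*6400) = 175 + 80*(9 + 12800) = 175 + 80*12809 = 175 + 1024720 = 1024895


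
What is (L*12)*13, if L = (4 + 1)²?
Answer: 3900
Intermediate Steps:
L = 25 (L = 5² = 25)
(L*12)*13 = (25*12)*13 = 300*13 = 3900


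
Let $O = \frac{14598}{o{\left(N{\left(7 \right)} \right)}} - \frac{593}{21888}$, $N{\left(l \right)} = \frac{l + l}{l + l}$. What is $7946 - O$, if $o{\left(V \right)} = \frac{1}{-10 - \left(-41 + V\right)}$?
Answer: $- \frac{9411708079}{21888} \approx -4.2999 \cdot 10^{5}$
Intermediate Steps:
$N{\left(l \right)} = 1$ ($N{\left(l \right)} = \frac{2 l}{2 l} = 2 l \frac{1}{2 l} = 1$)
$o{\left(V \right)} = \frac{1}{31 - V}$
$O = \frac{9585630127}{21888}$ ($O = \frac{14598}{\left(-1\right) \frac{1}{-31 + 1}} - \frac{593}{21888} = \frac{14598}{\left(-1\right) \frac{1}{-30}} - \frac{593}{21888} = \frac{14598}{\left(-1\right) \left(- \frac{1}{30}\right)} - \frac{593}{21888} = 14598 \frac{1}{\frac{1}{30}} - \frac{593}{21888} = 14598 \cdot 30 - \frac{593}{21888} = 437940 - \frac{593}{21888} = \frac{9585630127}{21888} \approx 4.3794 \cdot 10^{5}$)
$7946 - O = 7946 - \frac{9585630127}{21888} = - \frac{9411708079}{21888}$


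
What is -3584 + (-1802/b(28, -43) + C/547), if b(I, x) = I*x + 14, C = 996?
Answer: -68551829/19145 ≈ -3580.7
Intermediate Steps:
b(I, x) = 14 + I*x
-3584 + (-1802/b(28, -43) + C/547) = -3584 + (-1802/(14 + 28*(-43)) + 996/547) = -3584 + (-1802/(14 - 1204) + 996*(1/547)) = -3584 + (-1802/(-1190) + 996/547) = -3584 + (-1802*(-1/1190) + 996/547) = -3584 + (53/35 + 996/547) = -3584 + 63851/19145 = -68551829/19145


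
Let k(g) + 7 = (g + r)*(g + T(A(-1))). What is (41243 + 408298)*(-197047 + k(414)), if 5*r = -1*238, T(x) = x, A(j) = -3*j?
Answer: -99495111366/5 ≈ -1.9899e+10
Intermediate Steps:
r = -238/5 (r = (-1*238)/5 = (1/5)*(-238) = -238/5 ≈ -47.600)
k(g) = -7 + (3 + g)*(-238/5 + g) (k(g) = -7 + (g - 238/5)*(g - 3*(-1)) = -7 + (-238/5 + g)*(g + 3) = -7 + (-238/5 + g)*(3 + g) = -7 + (3 + g)*(-238/5 + g))
(41243 + 408298)*(-197047 + k(414)) = (41243 + 408298)*(-197047 + (-749/5 + 414**2 - 223/5*414)) = 449541*(-197047 + (-749/5 + 171396 - 92322/5)) = 449541*(-197047 + 763909/5) = 449541*(-221326/5) = -99495111366/5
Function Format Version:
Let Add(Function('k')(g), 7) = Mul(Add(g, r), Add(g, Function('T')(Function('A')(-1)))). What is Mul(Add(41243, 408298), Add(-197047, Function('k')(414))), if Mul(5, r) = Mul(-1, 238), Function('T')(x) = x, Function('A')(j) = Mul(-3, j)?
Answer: Rational(-99495111366, 5) ≈ -1.9899e+10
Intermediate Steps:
r = Rational(-238, 5) (r = Mul(Rational(1, 5), Mul(-1, 238)) = Mul(Rational(1, 5), -238) = Rational(-238, 5) ≈ -47.600)
Function('k')(g) = Add(-7, Mul(Add(3, g), Add(Rational(-238, 5), g))) (Function('k')(g) = Add(-7, Mul(Add(g, Rational(-238, 5)), Add(g, Mul(-3, -1)))) = Add(-7, Mul(Add(Rational(-238, 5), g), Add(g, 3))) = Add(-7, Mul(Add(Rational(-238, 5), g), Add(3, g))) = Add(-7, Mul(Add(3, g), Add(Rational(-238, 5), g))))
Mul(Add(41243, 408298), Add(-197047, Function('k')(414))) = Mul(Add(41243, 408298), Add(-197047, Add(Rational(-749, 5), Pow(414, 2), Mul(Rational(-223, 5), 414)))) = Mul(449541, Add(-197047, Add(Rational(-749, 5), 171396, Rational(-92322, 5)))) = Mul(449541, Add(-197047, Rational(763909, 5))) = Mul(449541, Rational(-221326, 5)) = Rational(-99495111366, 5)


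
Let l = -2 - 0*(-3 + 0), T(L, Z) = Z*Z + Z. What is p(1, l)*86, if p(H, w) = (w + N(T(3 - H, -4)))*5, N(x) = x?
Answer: 4300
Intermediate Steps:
T(L, Z) = Z + Z**2 (T(L, Z) = Z**2 + Z = Z + Z**2)
l = -2 (l = -2 - 0*(-3) = -2 - 1*0 = -2 + 0 = -2)
p(H, w) = 60 + 5*w (p(H, w) = (w - 4*(1 - 4))*5 = (w - 4*(-3))*5 = (w + 12)*5 = (12 + w)*5 = 60 + 5*w)
p(1, l)*86 = (60 + 5*(-2))*86 = (60 - 10)*86 = 50*86 = 4300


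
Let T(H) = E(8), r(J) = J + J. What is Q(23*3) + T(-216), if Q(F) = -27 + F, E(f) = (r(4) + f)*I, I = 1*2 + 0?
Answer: 74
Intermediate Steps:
r(J) = 2*J
I = 2 (I = 2 + 0 = 2)
E(f) = 16 + 2*f (E(f) = (2*4 + f)*2 = (8 + f)*2 = 16 + 2*f)
T(H) = 32 (T(H) = 16 + 2*8 = 16 + 16 = 32)
Q(23*3) + T(-216) = (-27 + 23*3) + 32 = (-27 + 69) + 32 = 42 + 32 = 74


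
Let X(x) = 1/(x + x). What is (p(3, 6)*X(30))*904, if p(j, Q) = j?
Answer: 226/5 ≈ 45.200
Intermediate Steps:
X(x) = 1/(2*x)
(p(3, 6)*X(30))*904 = (3*((½)/30))*904 = (3*((½)*(1/30)))*904 = (3*(1/60))*904 = (1/20)*904 = 226/5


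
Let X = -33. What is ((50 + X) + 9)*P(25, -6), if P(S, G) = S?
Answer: 650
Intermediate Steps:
((50 + X) + 9)*P(25, -6) = ((50 - 33) + 9)*25 = (17 + 9)*25 = 26*25 = 650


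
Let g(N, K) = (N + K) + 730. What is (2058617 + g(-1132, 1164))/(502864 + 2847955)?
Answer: 2059379/3350819 ≈ 0.61459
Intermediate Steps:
g(N, K) = 730 + K + N (g(N, K) = (K + N) + 730 = 730 + K + N)
(2058617 + g(-1132, 1164))/(502864 + 2847955) = (2058617 + (730 + 1164 - 1132))/(502864 + 2847955) = (2058617 + 762)/3350819 = 2059379*(1/3350819) = 2059379/3350819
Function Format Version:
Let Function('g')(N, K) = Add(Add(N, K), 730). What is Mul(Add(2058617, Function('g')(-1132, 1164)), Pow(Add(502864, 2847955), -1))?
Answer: Rational(2059379, 3350819) ≈ 0.61459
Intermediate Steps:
Function('g')(N, K) = Add(730, K, N) (Function('g')(N, K) = Add(Add(K, N), 730) = Add(730, K, N))
Mul(Add(2058617, Function('g')(-1132, 1164)), Pow(Add(502864, 2847955), -1)) = Mul(Add(2058617, Add(730, 1164, -1132)), Pow(Add(502864, 2847955), -1)) = Mul(Add(2058617, 762), Pow(3350819, -1)) = Mul(2059379, Rational(1, 3350819)) = Rational(2059379, 3350819)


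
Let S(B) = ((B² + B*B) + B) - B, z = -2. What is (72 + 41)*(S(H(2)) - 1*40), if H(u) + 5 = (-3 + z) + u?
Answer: 9944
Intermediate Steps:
H(u) = -10 + u (H(u) = -5 + ((-3 - 2) + u) = -5 + (-5 + u) = -10 + u)
S(B) = 2*B² (S(B) = ((B² + B²) + B) - B = (2*B² + B) - B = (B + 2*B²) - B = 2*B²)
(72 + 41)*(S(H(2)) - 1*40) = (72 + 41)*(2*(-10 + 2)² - 1*40) = 113*(2*(-8)² - 40) = 113*(2*64 - 40) = 113*(128 - 40) = 113*88 = 9944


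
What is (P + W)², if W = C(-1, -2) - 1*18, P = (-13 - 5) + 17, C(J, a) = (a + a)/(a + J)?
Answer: 2809/9 ≈ 312.11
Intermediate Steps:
C(J, a) = 2*a/(J + a) (C(J, a) = (2*a)/(J + a) = 2*a/(J + a))
P = -1 (P = -18 + 17 = -1)
W = -50/3 (W = 2*(-2)/(-1 - 2) - 1*18 = 2*(-2)/(-3) - 18 = 2*(-2)*(-⅓) - 18 = 4/3 - 18 = -50/3 ≈ -16.667)
(P + W)² = (-1 - 50/3)² = (-53/3)² = 2809/9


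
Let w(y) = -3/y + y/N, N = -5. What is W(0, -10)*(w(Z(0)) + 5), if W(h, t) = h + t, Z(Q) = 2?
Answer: -31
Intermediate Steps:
w(y) = -3/y - y/5 (w(y) = -3/y + y/(-5) = -3/y + y*(-⅕) = -3/y - y/5)
W(0, -10)*(w(Z(0)) + 5) = (0 - 10)*((-3/2 - ⅕*2) + 5) = -10*((-3*½ - ⅖) + 5) = -10*((-3/2 - ⅖) + 5) = -10*(-19/10 + 5) = -10*31/10 = -31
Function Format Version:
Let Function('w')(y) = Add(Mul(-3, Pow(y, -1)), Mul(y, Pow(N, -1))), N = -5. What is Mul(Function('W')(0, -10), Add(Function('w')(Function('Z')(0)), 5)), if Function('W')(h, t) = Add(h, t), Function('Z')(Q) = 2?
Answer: -31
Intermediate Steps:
Function('w')(y) = Add(Mul(-3, Pow(y, -1)), Mul(Rational(-1, 5), y)) (Function('w')(y) = Add(Mul(-3, Pow(y, -1)), Mul(y, Pow(-5, -1))) = Add(Mul(-3, Pow(y, -1)), Mul(y, Rational(-1, 5))) = Add(Mul(-3, Pow(y, -1)), Mul(Rational(-1, 5), y)))
Mul(Function('W')(0, -10), Add(Function('w')(Function('Z')(0)), 5)) = Mul(Add(0, -10), Add(Add(Mul(-3, Pow(2, -1)), Mul(Rational(-1, 5), 2)), 5)) = Mul(-10, Add(Add(Mul(-3, Rational(1, 2)), Rational(-2, 5)), 5)) = Mul(-10, Add(Add(Rational(-3, 2), Rational(-2, 5)), 5)) = Mul(-10, Add(Rational(-19, 10), 5)) = Mul(-10, Rational(31, 10)) = -31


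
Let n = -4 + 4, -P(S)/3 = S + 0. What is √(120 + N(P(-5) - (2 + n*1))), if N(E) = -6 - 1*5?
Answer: √109 ≈ 10.440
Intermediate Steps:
P(S) = -3*S (P(S) = -3*(S + 0) = -3*S)
n = 0
N(E) = -11 (N(E) = -6 - 5 = -11)
√(120 + N(P(-5) - (2 + n*1))) = √(120 - 11) = √109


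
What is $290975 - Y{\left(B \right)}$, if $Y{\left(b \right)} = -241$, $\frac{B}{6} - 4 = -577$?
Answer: $291216$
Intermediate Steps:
$B = -3438$ ($B = 24 + 6 \left(-577\right) = 24 - 3462 = -3438$)
$290975 - Y{\left(B \right)} = 290975 - -241 = 290975 + 241 = 291216$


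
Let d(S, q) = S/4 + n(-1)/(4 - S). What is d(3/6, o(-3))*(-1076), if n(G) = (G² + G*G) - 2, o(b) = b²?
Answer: -269/2 ≈ -134.50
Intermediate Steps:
n(G) = -2 + 2*G² (n(G) = (G² + G²) - 2 = 2*G² - 2 = -2 + 2*G²)
d(S, q) = S/4 (d(S, q) = S/4 + (-2 + 2*(-1)²)/(4 - S) = S*(¼) + (-2 + 2*1)/(4 - S) = S/4 + (-2 + 2)/(4 - S) = S/4 + 0/(4 - S) = S/4 + 0 = S/4)
d(3/6, o(-3))*(-1076) = ((3/6)/4)*(-1076) = ((3*(⅙))/4)*(-1076) = ((¼)*(½))*(-1076) = (⅛)*(-1076) = -269/2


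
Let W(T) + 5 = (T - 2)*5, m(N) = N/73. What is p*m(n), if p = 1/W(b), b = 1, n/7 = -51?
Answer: 357/730 ≈ 0.48904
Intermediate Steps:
n = -357 (n = 7*(-51) = -357)
m(N) = N/73 (m(N) = N*(1/73) = N/73)
W(T) = -15 + 5*T (W(T) = -5 + (T - 2)*5 = -5 + (-2 + T)*5 = -5 + (-10 + 5*T) = -15 + 5*T)
p = -⅒ (p = 1/(-15 + 5*1) = 1/(-15 + 5) = 1/(-10) = -⅒ ≈ -0.10000)
p*m(n) = -(-357)/730 = -⅒*(-357/73) = 357/730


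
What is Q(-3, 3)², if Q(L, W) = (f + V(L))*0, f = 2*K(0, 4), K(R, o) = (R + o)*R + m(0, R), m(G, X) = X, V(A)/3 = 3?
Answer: 0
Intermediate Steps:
V(A) = 9 (V(A) = 3*3 = 9)
K(R, o) = R + R*(R + o) (K(R, o) = (R + o)*R + R = R*(R + o) + R = R + R*(R + o))
f = 0 (f = 2*(0*(1 + 0 + 4)) = 2*(0*5) = 2*0 = 0)
Q(L, W) = 0 (Q(L, W) = (0 + 9)*0 = 9*0 = 0)
Q(-3, 3)² = 0² = 0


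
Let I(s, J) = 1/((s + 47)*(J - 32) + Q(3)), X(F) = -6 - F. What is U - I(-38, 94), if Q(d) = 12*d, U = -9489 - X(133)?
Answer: -5553901/594 ≈ -9350.0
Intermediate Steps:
U = -9350 (U = -9489 - (-6 - 1*133) = -9489 - (-6 - 133) = -9489 - 1*(-139) = -9489 + 139 = -9350)
I(s, J) = 1/(36 + (-32 + J)*(47 + s)) (I(s, J) = 1/((s + 47)*(J - 32) + 12*3) = 1/((47 + s)*(-32 + J) + 36) = 1/((-32 + J)*(47 + s) + 36) = 1/(36 + (-32 + J)*(47 + s)))
U - I(-38, 94) = -9350 - 1/(-1468 - 32*(-38) + 47*94 + 94*(-38)) = -9350 - 1/(-1468 + 1216 + 4418 - 3572) = -9350 - 1/594 = -5553901/594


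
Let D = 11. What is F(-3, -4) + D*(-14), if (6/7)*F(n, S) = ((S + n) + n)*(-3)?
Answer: -119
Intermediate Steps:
F(n, S) = -7*n - 7*S/2 (F(n, S) = 7*(((S + n) + n)*(-3))/6 = 7*((S + 2*n)*(-3))/6 = 7*(-6*n - 3*S)/6 = -7*n - 7*S/2)
F(-3, -4) + D*(-14) = (-7*(-3) - 7/2*(-4)) + 11*(-14) = (21 + 14) - 154 = 35 - 154 = -119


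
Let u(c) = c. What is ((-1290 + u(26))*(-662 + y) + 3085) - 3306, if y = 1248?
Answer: -740925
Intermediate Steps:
((-1290 + u(26))*(-662 + y) + 3085) - 3306 = ((-1290 + 26)*(-662 + 1248) + 3085) - 3306 = (-1264*586 + 3085) - 3306 = (-740704 + 3085) - 3306 = -737619 - 3306 = -740925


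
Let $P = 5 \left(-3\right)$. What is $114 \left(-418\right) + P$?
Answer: $-47667$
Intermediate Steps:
$P = -15$
$114 \left(-418\right) + P = 114 \left(-418\right) - 15 = -47652 - 15 = -47667$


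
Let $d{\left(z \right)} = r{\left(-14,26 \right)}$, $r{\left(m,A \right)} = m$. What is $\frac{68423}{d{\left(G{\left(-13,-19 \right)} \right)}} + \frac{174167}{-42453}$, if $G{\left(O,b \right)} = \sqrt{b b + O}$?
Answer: $- \frac{2907199957}{594342} \approx -4891.5$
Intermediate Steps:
$G{\left(O,b \right)} = \sqrt{O + b^{2}}$ ($G{\left(O,b \right)} = \sqrt{b^{2} + O} = \sqrt{O + b^{2}}$)
$d{\left(z \right)} = -14$
$\frac{68423}{d{\left(G{\left(-13,-19 \right)} \right)}} + \frac{174167}{-42453} = \frac{68423}{-14} + \frac{174167}{-42453} = 68423 \left(- \frac{1}{14}\right) + 174167 \left(- \frac{1}{42453}\right) = - \frac{68423}{14} - \frac{174167}{42453} = - \frac{2907199957}{594342}$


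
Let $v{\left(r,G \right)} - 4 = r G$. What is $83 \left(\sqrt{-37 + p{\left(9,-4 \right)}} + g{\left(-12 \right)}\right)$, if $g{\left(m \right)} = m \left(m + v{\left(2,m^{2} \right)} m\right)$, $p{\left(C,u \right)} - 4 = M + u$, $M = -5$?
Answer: $3501936 + 83 i \sqrt{42} \approx 3.5019 \cdot 10^{6} + 537.9 i$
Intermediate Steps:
$v{\left(r,G \right)} = 4 + G r$ ($v{\left(r,G \right)} = 4 + r G = 4 + G r$)
$p{\left(C,u \right)} = -1 + u$ ($p{\left(C,u \right)} = 4 + \left(-5 + u\right) = -1 + u$)
$g{\left(m \right)} = m \left(m + m \left(4 + 2 m^{2}\right)\right)$ ($g{\left(m \right)} = m \left(m + \left(4 + m^{2} \cdot 2\right) m\right) = m \left(m + \left(4 + 2 m^{2}\right) m\right) = m \left(m + m \left(4 + 2 m^{2}\right)\right)$)
$83 \left(\sqrt{-37 + p{\left(9,-4 \right)}} + g{\left(-12 \right)}\right) = 83 \left(\sqrt{-37 - 5} + \left(-12\right)^{2} \left(5 + 2 \left(-12\right)^{2}\right)\right) = 83 \left(\sqrt{-37 - 5} + 144 \left(5 + 2 \cdot 144\right)\right) = 83 \left(\sqrt{-42} + 144 \left(5 + 288\right)\right) = 83 \left(i \sqrt{42} + 144 \cdot 293\right) = 83 \left(i \sqrt{42} + 42192\right) = 83 \left(42192 + i \sqrt{42}\right) = 3501936 + 83 i \sqrt{42}$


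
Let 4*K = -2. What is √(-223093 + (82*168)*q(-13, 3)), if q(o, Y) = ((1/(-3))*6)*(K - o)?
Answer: I*√567493 ≈ 753.32*I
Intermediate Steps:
K = -½ (K = (¼)*(-2) = -½ ≈ -0.50000)
q(o, Y) = 1 + 2*o (q(o, Y) = ((1/(-3))*6)*(-½ - o) = ((1*(-⅓))*6)*(-½ - o) = (-⅓*6)*(-½ - o) = -2*(-½ - o) = 1 + 2*o)
√(-223093 + (82*168)*q(-13, 3)) = √(-223093 + (82*168)*(1 + 2*(-13))) = √(-223093 + 13776*(1 - 26)) = √(-223093 + 13776*(-25)) = √(-223093 - 344400) = √(-567493) = I*√567493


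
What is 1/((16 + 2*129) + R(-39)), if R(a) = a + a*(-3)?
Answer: 1/352 ≈ 0.0028409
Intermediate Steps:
R(a) = -2*a (R(a) = a - 3*a = -2*a)
1/((16 + 2*129) + R(-39)) = 1/((16 + 2*129) - 2*(-39)) = 1/((16 + 258) + 78) = 1/(274 + 78) = 1/352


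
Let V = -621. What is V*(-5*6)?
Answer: 18630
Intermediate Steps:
V*(-5*6) = -(-3105)*6 = -621*(-30) = 18630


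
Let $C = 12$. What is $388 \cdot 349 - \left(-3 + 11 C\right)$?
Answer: $135283$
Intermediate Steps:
$388 \cdot 349 - \left(-3 + 11 C\right) = 388 \cdot 349 + \left(3 - 132\right) = 135412 + \left(3 - 132\right) = 135412 - 129 = 135283$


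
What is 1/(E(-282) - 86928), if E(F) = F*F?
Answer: -1/7404 ≈ -0.00013506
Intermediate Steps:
E(F) = F**2
1/(E(-282) - 86928) = 1/((-282)**2 - 86928) = 1/(79524 - 86928) = 1/(-7404) = -1/7404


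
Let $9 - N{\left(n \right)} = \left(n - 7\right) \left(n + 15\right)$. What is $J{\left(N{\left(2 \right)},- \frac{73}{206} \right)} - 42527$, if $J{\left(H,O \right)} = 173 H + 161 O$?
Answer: $- \frac{5422343}{206} \approx -26322.0$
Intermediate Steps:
$N{\left(n \right)} = 9 - \left(-7 + n\right) \left(15 + n\right)$ ($N{\left(n \right)} = 9 - \left(n - 7\right) \left(n + 15\right) = 9 - \left(-7 + n\right) \left(15 + n\right)$)
$J{\left(H,O \right)} = 161 O + 173 H$
$J{\left(N{\left(2 \right)},- \frac{73}{206} \right)} - 42527 = \left(161 \left(- \frac{73}{206}\right) + 173 \left(114 - 2^{2} - 16\right)\right) - 42527 = \left(161 \left(\left(-73\right) \frac{1}{206}\right) + 173 \left(114 - 4 - 16\right)\right) - 42527 = \left(161 \left(- \frac{73}{206}\right) + 173 \left(114 - 4 - 16\right)\right) - 42527 = \left(- \frac{11753}{206} + 173 \cdot 94\right) - 42527 = \left(- \frac{11753}{206} + 16262\right) - 42527 = \frac{3338219}{206} - 42527 = - \frac{5422343}{206}$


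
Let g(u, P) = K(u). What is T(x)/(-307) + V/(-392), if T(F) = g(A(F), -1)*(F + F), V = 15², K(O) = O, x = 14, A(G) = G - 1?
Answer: -211763/120344 ≈ -1.7596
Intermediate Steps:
A(G) = -1 + G
g(u, P) = u
V = 225
T(F) = 2*F*(-1 + F) (T(F) = (-1 + F)*(F + F) = (-1 + F)*(2*F) = 2*F*(-1 + F))
T(x)/(-307) + V/(-392) = (2*14*(-1 + 14))/(-307) + 225/(-392) = (2*14*13)*(-1/307) + 225*(-1/392) = 364*(-1/307) - 225/392 = -364/307 - 225/392 = -211763/120344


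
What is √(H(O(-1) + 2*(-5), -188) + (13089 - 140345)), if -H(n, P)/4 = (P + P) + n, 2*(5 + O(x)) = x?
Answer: I*√125690 ≈ 354.53*I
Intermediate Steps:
O(x) = -5 + x/2
H(n, P) = -8*P - 4*n (H(n, P) = -4*((P + P) + n) = -4*(2*P + n) = -4*(n + 2*P) = -8*P - 4*n)
√(H(O(-1) + 2*(-5), -188) + (13089 - 140345)) = √((-8*(-188) - 4*((-5 + (½)*(-1)) + 2*(-5))) + (13089 - 140345)) = √((1504 - 4*((-5 - ½) - 10)) - 127256) = √((1504 - 4*(-11/2 - 10)) - 127256) = √((1504 - 4*(-31/2)) - 127256) = √((1504 + 62) - 127256) = √(1566 - 127256) = √(-125690) = I*√125690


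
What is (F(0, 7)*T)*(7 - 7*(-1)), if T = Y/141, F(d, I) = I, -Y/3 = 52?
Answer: -5096/47 ≈ -108.43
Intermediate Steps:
Y = -156 (Y = -3*52 = -156)
T = -52/47 (T = -156/141 = -156*1/141 = -52/47 ≈ -1.1064)
(F(0, 7)*T)*(7 - 7*(-1)) = (7*(-52/47))*(7 - 7*(-1)) = -364*(7 + 7)/47 = -364/47*14 = -5096/47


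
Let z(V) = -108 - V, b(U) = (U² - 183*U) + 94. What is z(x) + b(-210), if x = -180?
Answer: 82696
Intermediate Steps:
b(U) = 94 + U² - 183*U
z(x) + b(-210) = (-108 - 1*(-180)) + (94 + (-210)² - 183*(-210)) = (-108 + 180) + (94 + 44100 + 38430) = 72 + 82624 = 82696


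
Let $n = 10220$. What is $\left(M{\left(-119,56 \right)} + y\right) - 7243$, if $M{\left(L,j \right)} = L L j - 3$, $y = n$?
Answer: $795990$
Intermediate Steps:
$y = 10220$
$M{\left(L,j \right)} = -3 + j L^{2}$ ($M{\left(L,j \right)} = L^{2} j + \left(-22 + 19\right) = j L^{2} - 3 = -3 + j L^{2}$)
$\left(M{\left(-119,56 \right)} + y\right) - 7243 = \left(\left(-3 + 56 \left(-119\right)^{2}\right) + 10220\right) - 7243 = \left(\left(-3 + 56 \cdot 14161\right) + 10220\right) - 7243 = \left(\left(-3 + 793016\right) + 10220\right) - 7243 = \left(793013 + 10220\right) - 7243 = 803233 - 7243 = 795990$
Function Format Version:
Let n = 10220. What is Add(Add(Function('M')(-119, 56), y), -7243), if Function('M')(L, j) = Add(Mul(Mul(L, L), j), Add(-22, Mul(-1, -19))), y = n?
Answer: 795990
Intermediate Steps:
y = 10220
Function('M')(L, j) = Add(-3, Mul(j, Pow(L, 2))) (Function('M')(L, j) = Add(Mul(Pow(L, 2), j), Add(-22, 19)) = Add(Mul(j, Pow(L, 2)), -3) = Add(-3, Mul(j, Pow(L, 2))))
Add(Add(Function('M')(-119, 56), y), -7243) = Add(Add(Add(-3, Mul(56, Pow(-119, 2))), 10220), -7243) = Add(Add(Add(-3, Mul(56, 14161)), 10220), -7243) = Add(Add(Add(-3, 793016), 10220), -7243) = Add(Add(793013, 10220), -7243) = Add(803233, -7243) = 795990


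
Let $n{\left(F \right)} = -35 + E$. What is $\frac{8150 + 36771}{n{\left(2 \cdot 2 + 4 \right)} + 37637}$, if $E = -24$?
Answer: $\frac{44921}{37578} \approx 1.1954$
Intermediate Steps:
$n{\left(F \right)} = -59$ ($n{\left(F \right)} = -35 - 24 = -59$)
$\frac{8150 + 36771}{n{\left(2 \cdot 2 + 4 \right)} + 37637} = \frac{8150 + 36771}{-59 + 37637} = \frac{44921}{37578}$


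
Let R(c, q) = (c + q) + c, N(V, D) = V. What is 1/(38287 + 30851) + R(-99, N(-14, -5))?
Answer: -14657255/69138 ≈ -212.00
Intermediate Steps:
R(c, q) = q + 2*c
1/(38287 + 30851) + R(-99, N(-14, -5)) = 1/(38287 + 30851) + (-14 + 2*(-99)) = 1/69138 + (-14 - 198) = 1/69138 - 212 = -14657255/69138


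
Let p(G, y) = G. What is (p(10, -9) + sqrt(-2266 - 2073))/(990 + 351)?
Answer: 10/1341 + I*sqrt(4339)/1341 ≈ 0.0074571 + 0.049121*I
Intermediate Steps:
(p(10, -9) + sqrt(-2266 - 2073))/(990 + 351) = (10 + sqrt(-2266 - 2073))/(990 + 351) = (10 + sqrt(-4339))/1341 = (10 + I*sqrt(4339))*(1/1341) = 10/1341 + I*sqrt(4339)/1341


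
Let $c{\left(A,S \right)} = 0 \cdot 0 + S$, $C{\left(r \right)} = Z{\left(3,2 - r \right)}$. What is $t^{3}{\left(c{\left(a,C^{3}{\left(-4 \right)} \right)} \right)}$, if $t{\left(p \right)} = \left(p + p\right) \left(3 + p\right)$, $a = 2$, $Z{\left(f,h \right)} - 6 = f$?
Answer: $1215642332349513216$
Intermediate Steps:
$Z{\left(f,h \right)} = 6 + f$
$C{\left(r \right)} = 9$ ($C{\left(r \right)} = 6 + 3 = 9$)
$c{\left(A,S \right)} = S$ ($c{\left(A,S \right)} = 0 + S = S$)
$t{\left(p \right)} = 2 p \left(3 + p\right)$
$t^{3}{\left(c{\left(a,C^{3}{\left(-4 \right)} \right)} \right)} = \left(2 \cdot 9^{3} \left(3 + 9^{3}\right)\right)^{3} = \left(2 \cdot 729 \left(3 + 729\right)\right)^{3} = \left(2 \cdot 729 \cdot 732\right)^{3} = 1067256^{3} = 1215642332349513216$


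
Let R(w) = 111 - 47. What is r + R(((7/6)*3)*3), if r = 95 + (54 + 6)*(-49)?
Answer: -2781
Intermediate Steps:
r = -2845 (r = 95 + 60*(-49) = 95 - 2940 = -2845)
R(w) = 64
r + R(((7/6)*3)*3) = -2845 + 64 = -2781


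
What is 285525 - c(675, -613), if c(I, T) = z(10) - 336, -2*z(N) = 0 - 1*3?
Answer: 571719/2 ≈ 2.8586e+5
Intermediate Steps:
z(N) = 3/2 (z(N) = -(0 - 1*3)/2 = -(0 - 3)/2 = -1/2*(-3) = 3/2)
c(I, T) = -669/2 (c(I, T) = 3/2 - 336 = -669/2)
285525 - c(675, -613) = 285525 - 1*(-669/2) = 285525 + 669/2 = 571719/2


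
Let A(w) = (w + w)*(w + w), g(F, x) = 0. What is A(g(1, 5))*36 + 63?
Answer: 63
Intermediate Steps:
A(w) = 4*w**2 (A(w) = (2*w)*(2*w) = 4*w**2)
A(g(1, 5))*36 + 63 = (4*0**2)*36 + 63 = (4*0)*36 + 63 = 0*36 + 63 = 0 + 63 = 63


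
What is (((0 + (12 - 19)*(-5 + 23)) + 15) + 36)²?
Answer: 5625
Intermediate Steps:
(((0 + (12 - 19)*(-5 + 23)) + 15) + 36)² = (((0 - 7*18) + 15) + 36)² = (((0 - 126) + 15) + 36)² = ((-126 + 15) + 36)² = (-111 + 36)² = (-75)² = 5625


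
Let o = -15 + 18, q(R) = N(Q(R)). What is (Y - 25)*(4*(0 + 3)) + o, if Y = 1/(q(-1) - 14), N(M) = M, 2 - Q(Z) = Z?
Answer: -3279/11 ≈ -298.09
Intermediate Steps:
Q(Z) = 2 - Z
q(R) = 2 - R
Y = -1/11 (Y = 1/((2 - 1*(-1)) - 14) = 1/((2 + 1) - 14) = 1/(3 - 14) = 1/(-11) = -1/11 ≈ -0.090909)
o = 3
(Y - 25)*(4*(0 + 3)) + o = (-1/11 - 25)*(4*(0 + 3)) + 3 = -1104*3/11 + 3 = -276/11*12 + 3 = -3312/11 + 3 = -3279/11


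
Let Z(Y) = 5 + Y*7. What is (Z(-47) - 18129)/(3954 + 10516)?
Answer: -18453/14470 ≈ -1.2753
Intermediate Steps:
Z(Y) = 5 + 7*Y
(Z(-47) - 18129)/(3954 + 10516) = ((5 + 7*(-47)) - 18129)/(3954 + 10516) = ((5 - 329) - 18129)/14470 = (-324 - 18129)*(1/14470) = -18453*1/14470 = -18453/14470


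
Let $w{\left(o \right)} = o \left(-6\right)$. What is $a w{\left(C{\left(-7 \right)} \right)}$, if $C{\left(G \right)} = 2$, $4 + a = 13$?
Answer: $-108$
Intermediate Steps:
$a = 9$ ($a = -4 + 13 = 9$)
$w{\left(o \right)} = - 6 o$
$a w{\left(C{\left(-7 \right)} \right)} = 9 \left(\left(-6\right) 2\right) = 9 \left(-12\right) = -108$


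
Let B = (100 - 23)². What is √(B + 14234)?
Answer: √20163 ≈ 142.00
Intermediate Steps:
B = 5929 (B = 77² = 5929)
√(B + 14234) = √(5929 + 14234) = √20163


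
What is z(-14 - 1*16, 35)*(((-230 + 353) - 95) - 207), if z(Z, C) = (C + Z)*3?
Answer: -2685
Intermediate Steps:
z(Z, C) = 3*C + 3*Z
z(-14 - 1*16, 35)*(((-230 + 353) - 95) - 207) = (3*35 + 3*(-14 - 1*16))*(((-230 + 353) - 95) - 207) = (105 + 3*(-14 - 16))*((123 - 95) - 207) = (105 + 3*(-30))*(28 - 207) = (105 - 90)*(-179) = 15*(-179) = -2685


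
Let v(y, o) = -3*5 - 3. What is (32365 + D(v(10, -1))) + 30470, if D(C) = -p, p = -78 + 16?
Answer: 62897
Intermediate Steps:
p = -62
v(y, o) = -18 (v(y, o) = -15 - 3 = -18)
D(C) = 62 (D(C) = -1*(-62) = 62)
(32365 + D(v(10, -1))) + 30470 = (32365 + 62) + 30470 = 32427 + 30470 = 62897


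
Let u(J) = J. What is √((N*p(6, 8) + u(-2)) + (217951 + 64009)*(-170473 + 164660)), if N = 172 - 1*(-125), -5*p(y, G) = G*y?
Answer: I*√40975908330/5 ≈ 40485.0*I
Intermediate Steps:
p(y, G) = -G*y/5
N = 297 (N = 172 + 125 = 297)
√((N*p(6, 8) + u(-2)) + (217951 + 64009)*(-170473 + 164660)) = √((297*(-⅕*8*6) - 2) + (217951 + 64009)*(-170473 + 164660)) = √((297*(-48/5) - 2) + 281960*(-5813)) = √((-14256/5 - 2) - 1639033480) = √(-14266/5 - 1639033480) = √(-8195181666/5) = I*√40975908330/5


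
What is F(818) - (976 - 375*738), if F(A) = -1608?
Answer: 274166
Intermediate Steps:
F(818) - (976 - 375*738) = -1608 - (976 - 375*738) = -1608 - (976 - 276750) = -1608 - 1*(-275774) = -1608 + 275774 = 274166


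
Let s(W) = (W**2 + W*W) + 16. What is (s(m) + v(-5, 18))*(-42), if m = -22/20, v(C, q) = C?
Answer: -14091/25 ≈ -563.64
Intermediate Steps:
m = -11/10 (m = -22*1/20 = -11/10 ≈ -1.1000)
s(W) = 16 + 2*W**2 (s(W) = (W**2 + W**2) + 16 = 2*W**2 + 16 = 16 + 2*W**2)
(s(m) + v(-5, 18))*(-42) = ((16 + 2*(-11/10)**2) - 5)*(-42) = ((16 + 2*(121/100)) - 5)*(-42) = ((16 + 121/50) - 5)*(-42) = (921/50 - 5)*(-42) = (671/50)*(-42) = -14091/25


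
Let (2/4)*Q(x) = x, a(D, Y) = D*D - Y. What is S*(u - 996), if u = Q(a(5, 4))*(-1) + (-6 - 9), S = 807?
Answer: -849771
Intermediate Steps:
a(D, Y) = D² - Y
Q(x) = 2*x
u = -57 (u = (2*(5² - 1*4))*(-1) + (-6 - 9) = (2*(25 - 4))*(-1) - 15 = (2*21)*(-1) - 15 = 42*(-1) - 15 = -42 - 15 = -57)
S*(u - 996) = 807*(-57 - 996) = 807*(-1053) = -849771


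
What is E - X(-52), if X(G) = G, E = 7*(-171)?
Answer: -1145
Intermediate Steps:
E = -1197
E - X(-52) = -1197 - 1*(-52) = -1197 + 52 = -1145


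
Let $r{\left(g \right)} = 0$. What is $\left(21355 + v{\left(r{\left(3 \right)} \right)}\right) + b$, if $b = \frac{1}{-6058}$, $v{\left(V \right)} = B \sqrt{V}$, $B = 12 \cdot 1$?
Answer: $\frac{129368589}{6058} \approx 21355.0$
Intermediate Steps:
$B = 12$
$v{\left(V \right)} = 12 \sqrt{V}$
$b = - \frac{1}{6058} \approx -0.00016507$
$\left(21355 + v{\left(r{\left(3 \right)} \right)}\right) + b = \left(21355 + 12 \sqrt{0}\right) - \frac{1}{6058} = \left(21355 + 12 \cdot 0\right) - \frac{1}{6058} = \left(21355 + 0\right) - \frac{1}{6058} = 21355 - \frac{1}{6058} = \frac{129368589}{6058}$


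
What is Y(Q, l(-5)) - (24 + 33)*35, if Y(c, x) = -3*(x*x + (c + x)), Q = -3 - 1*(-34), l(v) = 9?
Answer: -2358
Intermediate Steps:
Q = 31 (Q = -3 + 34 = 31)
Y(c, x) = -3*c - 3*x - 3*x**2 (Y(c, x) = -3*(x**2 + (c + x)) = -3*(c + x + x**2) = -3*c - 3*x - 3*x**2)
Y(Q, l(-5)) - (24 + 33)*35 = (-3*31 - 3*9 - 3*9**2) - (24 + 33)*35 = (-93 - 27 - 3*81) - 57*35 = (-93 - 27 - 243) - 1*1995 = -363 - 1995 = -2358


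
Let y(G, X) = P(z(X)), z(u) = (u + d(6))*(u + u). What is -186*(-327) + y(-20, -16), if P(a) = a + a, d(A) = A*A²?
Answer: 48022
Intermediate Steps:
d(A) = A³
z(u) = 2*u*(216 + u) (z(u) = (u + 6³)*(u + u) = (u + 216)*(2*u) = (216 + u)*(2*u) = 2*u*(216 + u))
P(a) = 2*a
y(G, X) = 4*X*(216 + X) (y(G, X) = 2*(2*X*(216 + X)) = 4*X*(216 + X))
-186*(-327) + y(-20, -16) = -186*(-327) + 4*(-16)*(216 - 16) = 60822 + 4*(-16)*200 = 60822 - 12800 = 48022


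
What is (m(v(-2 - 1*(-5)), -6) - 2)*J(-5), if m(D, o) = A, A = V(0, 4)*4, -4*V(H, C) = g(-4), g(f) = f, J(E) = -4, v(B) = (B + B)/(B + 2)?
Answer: -8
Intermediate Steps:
v(B) = 2*B/(2 + B) (v(B) = (2*B)/(2 + B) = 2*B/(2 + B))
V(H, C) = 1 (V(H, C) = -¼*(-4) = 1)
A = 4 (A = 1*4 = 4)
m(D, o) = 4
(m(v(-2 - 1*(-5)), -6) - 2)*J(-5) = (4 - 2)*(-4) = 2*(-4) = -8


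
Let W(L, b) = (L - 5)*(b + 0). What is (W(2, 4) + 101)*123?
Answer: 10947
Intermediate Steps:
W(L, b) = b*(-5 + L) (W(L, b) = (-5 + L)*b = b*(-5 + L))
(W(2, 4) + 101)*123 = (4*(-5 + 2) + 101)*123 = (4*(-3) + 101)*123 = (-12 + 101)*123 = 89*123 = 10947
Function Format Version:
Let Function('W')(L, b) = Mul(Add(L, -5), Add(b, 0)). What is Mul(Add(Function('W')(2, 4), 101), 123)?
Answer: 10947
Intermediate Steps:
Function('W')(L, b) = Mul(b, Add(-5, L)) (Function('W')(L, b) = Mul(Add(-5, L), b) = Mul(b, Add(-5, L)))
Mul(Add(Function('W')(2, 4), 101), 123) = Mul(Add(Mul(4, Add(-5, 2)), 101), 123) = Mul(Add(Mul(4, -3), 101), 123) = Mul(Add(-12, 101), 123) = Mul(89, 123) = 10947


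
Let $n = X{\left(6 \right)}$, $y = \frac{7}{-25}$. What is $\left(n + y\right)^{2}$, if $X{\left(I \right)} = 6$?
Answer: $\frac{20449}{625} \approx 32.718$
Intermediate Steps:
$y = - \frac{7}{25}$ ($y = 7 \left(- \frac{1}{25}\right) = - \frac{7}{25} \approx -0.28$)
$n = 6$
$\left(n + y\right)^{2} = \left(6 - \frac{7}{25}\right)^{2} = \left(\frac{143}{25}\right)^{2} = \frac{20449}{625}$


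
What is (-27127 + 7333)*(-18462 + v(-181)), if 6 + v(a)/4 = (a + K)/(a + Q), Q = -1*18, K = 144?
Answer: 72813535404/199 ≈ 3.6590e+8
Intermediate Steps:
Q = -18
v(a) = -24 + 4*(144 + a)/(-18 + a) (v(a) = -24 + 4*((a + 144)/(a - 18)) = -24 + 4*((144 + a)/(-18 + a)) = -24 + 4*(144 + a)/(-18 + a))
(-27127 + 7333)*(-18462 + v(-181)) = (-27127 + 7333)*(-18462 + 4*(252 - 5*(-181))/(-18 - 181)) = -19794*(-18462 + 4*(252 + 905)/(-199)) = -19794*(-18462 + 4*(-1/199)*1157) = -19794*(-18462 - 4628/199) = -19794*(-3678566/199) = 72813535404/199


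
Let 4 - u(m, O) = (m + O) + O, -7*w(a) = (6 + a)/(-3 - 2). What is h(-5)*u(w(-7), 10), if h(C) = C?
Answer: 559/7 ≈ 79.857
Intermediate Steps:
w(a) = 6/35 + a/35 (w(a) = -(6 + a)/(7*(-3 - 2)) = -(6 + a)/(7*(-5)) = -(6 + a)*(-1)/(7*5) = -(-6/5 - a/5)/7 = 6/35 + a/35)
u(m, O) = 4 - m - 2*O (u(m, O) = 4 - ((m + O) + O) = 4 - ((O + m) + O) = 4 - (m + 2*O) = 4 + (-m - 2*O) = 4 - m - 2*O)
h(-5)*u(w(-7), 10) = -5*(4 - (6/35 + (1/35)*(-7)) - 2*10) = -5*(4 - (6/35 - 1/5) - 20) = -5*(4 - 1*(-1/35) - 20) = -5*(4 + 1/35 - 20) = -5*(-559/35) = 559/7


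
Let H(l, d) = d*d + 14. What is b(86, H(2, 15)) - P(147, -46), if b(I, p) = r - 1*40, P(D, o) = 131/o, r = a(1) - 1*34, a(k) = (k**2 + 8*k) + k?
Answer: -2813/46 ≈ -61.152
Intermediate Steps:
a(k) = k**2 + 9*k
r = -24 (r = 1*(9 + 1) - 1*34 = 1*10 - 34 = 10 - 34 = -24)
H(l, d) = 14 + d**2 (H(l, d) = d**2 + 14 = 14 + d**2)
b(I, p) = -64 (b(I, p) = -24 - 1*40 = -24 - 40 = -64)
b(86, H(2, 15)) - P(147, -46) = -64 - 131/(-46) = -64 - 131*(-1)/46 = -64 - 1*(-131/46) = -64 + 131/46 = -2813/46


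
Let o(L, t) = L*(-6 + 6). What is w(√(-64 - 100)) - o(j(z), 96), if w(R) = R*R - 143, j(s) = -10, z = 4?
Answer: -307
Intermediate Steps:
w(R) = -143 + R² (w(R) = R² - 143 = -143 + R²)
o(L, t) = 0 (o(L, t) = L*0 = 0)
w(√(-64 - 100)) - o(j(z), 96) = (-143 + (√(-64 - 100))²) - 1*0 = (-143 + (√(-164))²) + 0 = (-143 + (2*I*√41)²) + 0 = (-143 - 164) + 0 = -307 + 0 = -307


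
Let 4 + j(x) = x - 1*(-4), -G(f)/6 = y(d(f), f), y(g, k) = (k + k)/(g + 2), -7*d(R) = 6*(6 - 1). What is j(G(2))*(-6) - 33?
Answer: -96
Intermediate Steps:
d(R) = -30/7 (d(R) = -6*(6 - 1)/7 = -6*5/7 = -⅐*30 = -30/7)
y(g, k) = 2*k/(2 + g) (y(g, k) = (2*k)/(2 + g) = 2*k/(2 + g))
G(f) = 21*f/4 (G(f) = -12*f/(2 - 30/7) = -12*f/(-16/7) = -12*f*(-7)/16 = -(-21)*f/4 = 21*f/4)
j(x) = x (j(x) = -4 + (x - 1*(-4)) = -4 + (x + 4) = -4 + (4 + x) = x)
j(G(2))*(-6) - 33 = ((21/4)*2)*(-6) - 33 = (21/2)*(-6) - 33 = -63 - 33 = -96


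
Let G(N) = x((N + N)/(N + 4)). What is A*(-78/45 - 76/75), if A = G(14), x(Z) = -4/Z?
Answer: 1236/175 ≈ 7.0629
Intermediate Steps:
G(N) = -2*(4 + N)/N (G(N) = -4*(N + 4)/(N + N) = -4*(4 + N)/(2*N) = -2*(4 + N)/N)
A = -18/7 (A = -2 - 8/14 = -2 - 8*1/14 = -2 - 4/7 = -18/7 ≈ -2.5714)
A*(-78/45 - 76/75) = -18*(-78/45 - 76/75)/7 = -18*(-78*1/45 - 76*1/75)/7 = -18*(-26/15 - 76/75)/7 = -18/7*(-206/75) = 1236/175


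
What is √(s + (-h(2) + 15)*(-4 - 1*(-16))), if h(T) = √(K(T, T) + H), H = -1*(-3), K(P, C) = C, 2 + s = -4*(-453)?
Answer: √(1990 - 12*√5) ≈ 44.308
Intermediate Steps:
s = 1810 (s = -2 - 4*(-453) = -2 + 1812 = 1810)
H = 3
h(T) = √(3 + T) (h(T) = √(T + 3) = √(3 + T))
√(s + (-h(2) + 15)*(-4 - 1*(-16))) = √(1810 + (-√(3 + 2) + 15)*(-4 - 1*(-16))) = √(1810 + (-√5 + 15)*(-4 + 16)) = √(1810 + (15 - √5)*12) = √(1810 + (180 - 12*√5)) = √(1990 - 12*√5)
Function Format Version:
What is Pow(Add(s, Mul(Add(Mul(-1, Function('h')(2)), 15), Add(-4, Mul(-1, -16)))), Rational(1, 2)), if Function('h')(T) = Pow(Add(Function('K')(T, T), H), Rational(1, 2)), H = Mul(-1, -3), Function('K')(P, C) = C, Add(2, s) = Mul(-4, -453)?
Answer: Pow(Add(1990, Mul(-12, Pow(5, Rational(1, 2)))), Rational(1, 2)) ≈ 44.308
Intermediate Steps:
s = 1810 (s = Add(-2, Mul(-4, -453)) = Add(-2, 1812) = 1810)
H = 3
Function('h')(T) = Pow(Add(3, T), Rational(1, 2)) (Function('h')(T) = Pow(Add(T, 3), Rational(1, 2)) = Pow(Add(3, T), Rational(1, 2)))
Pow(Add(s, Mul(Add(Mul(-1, Function('h')(2)), 15), Add(-4, Mul(-1, -16)))), Rational(1, 2)) = Pow(Add(1810, Mul(Add(Mul(-1, Pow(Add(3, 2), Rational(1, 2))), 15), Add(-4, Mul(-1, -16)))), Rational(1, 2)) = Pow(Add(1810, Mul(Add(Mul(-1, Pow(5, Rational(1, 2))), 15), Add(-4, 16))), Rational(1, 2)) = Pow(Add(1810, Mul(Add(15, Mul(-1, Pow(5, Rational(1, 2)))), 12)), Rational(1, 2)) = Pow(Add(1810, Add(180, Mul(-12, Pow(5, Rational(1, 2))))), Rational(1, 2)) = Pow(Add(1990, Mul(-12, Pow(5, Rational(1, 2)))), Rational(1, 2))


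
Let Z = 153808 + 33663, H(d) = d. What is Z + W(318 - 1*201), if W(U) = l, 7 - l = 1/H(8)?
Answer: 1499823/8 ≈ 1.8748e+5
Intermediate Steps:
Z = 187471
l = 55/8 (l = 7 - 1/8 = 7 - 1*⅛ = 7 - ⅛ = 55/8 ≈ 6.8750)
W(U) = 55/8
Z + W(318 - 1*201) = 187471 + 55/8 = 1499823/8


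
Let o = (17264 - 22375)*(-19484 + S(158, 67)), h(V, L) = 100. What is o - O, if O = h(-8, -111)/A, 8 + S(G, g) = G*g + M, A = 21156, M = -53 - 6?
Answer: 242342588210/5289 ≈ 4.5820e+7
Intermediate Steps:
M = -59
S(G, g) = -67 + G*g (S(G, g) = -8 + (G*g - 59) = -8 + (-59 + G*g) = -67 + G*g)
o = 45820115 (o = (17264 - 22375)*(-19484 + (-67 + 158*67)) = -5111*(-19484 + (-67 + 10586)) = -5111*(-19484 + 10519) = -5111*(-8965) = 45820115)
O = 25/5289 (O = 100/21156 = 100*(1/21156) = 25/5289 ≈ 0.0047268)
o - O = 45820115 - 1*25/5289 = 45820115 - 25/5289 = 242342588210/5289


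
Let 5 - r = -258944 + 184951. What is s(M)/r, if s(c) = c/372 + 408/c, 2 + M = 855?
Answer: 879385/23480749368 ≈ 3.7451e-5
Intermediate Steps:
r = 73998 (r = 5 - (-258944 + 184951) = 5 - 1*(-73993) = 5 + 73993 = 73998)
M = 853 (M = -2 + 855 = 853)
s(c) = 408/c + c/372 (s(c) = c*(1/372) + 408/c = c/372 + 408/c = 408/c + c/372)
s(M)/r = (408/853 + (1/372)*853)/73998 = (408*(1/853) + 853/372)*(1/73998) = (408/853 + 853/372)*(1/73998) = (879385/317316)*(1/73998) = 879385/23480749368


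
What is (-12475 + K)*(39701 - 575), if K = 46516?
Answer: 1331888166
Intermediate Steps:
(-12475 + K)*(39701 - 575) = (-12475 + 46516)*(39701 - 575) = 34041*39126 = 1331888166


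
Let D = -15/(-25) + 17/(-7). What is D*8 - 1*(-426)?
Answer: 14398/35 ≈ 411.37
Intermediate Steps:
D = -64/35 (D = -15*(-1/25) + 17*(-1/7) = 3/5 - 17/7 = -64/35 ≈ -1.8286)
D*8 - 1*(-426) = -64/35*8 - 1*(-426) = -512/35 + 426 = 14398/35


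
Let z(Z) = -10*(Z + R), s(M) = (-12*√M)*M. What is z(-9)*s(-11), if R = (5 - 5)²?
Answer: 11880*I*√11 ≈ 39402.0*I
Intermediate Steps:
R = 0 (R = 0² = 0)
s(M) = -12*M^(3/2)
z(Z) = -10*Z (z(Z) = -10*(Z + 0) = -10*Z)
z(-9)*s(-11) = (-10*(-9))*(-(-132)*I*√11) = 90*(-(-132)*I*√11) = 90*(132*I*√11) = 11880*I*√11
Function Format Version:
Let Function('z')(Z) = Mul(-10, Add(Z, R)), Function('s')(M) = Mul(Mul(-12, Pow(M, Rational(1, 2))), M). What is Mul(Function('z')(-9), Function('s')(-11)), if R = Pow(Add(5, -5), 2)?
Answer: Mul(11880, I, Pow(11, Rational(1, 2))) ≈ Mul(39402., I)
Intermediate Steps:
R = 0 (R = Pow(0, 2) = 0)
Function('s')(M) = Mul(-12, Pow(M, Rational(3, 2)))
Function('z')(Z) = Mul(-10, Z) (Function('z')(Z) = Mul(-10, Add(Z, 0)) = Mul(-10, Z))
Mul(Function('z')(-9), Function('s')(-11)) = Mul(Mul(-10, -9), Mul(-12, Pow(-11, Rational(3, 2)))) = Mul(90, Mul(-12, Mul(-11, I, Pow(11, Rational(1, 2))))) = Mul(90, Mul(132, I, Pow(11, Rational(1, 2)))) = Mul(11880, I, Pow(11, Rational(1, 2)))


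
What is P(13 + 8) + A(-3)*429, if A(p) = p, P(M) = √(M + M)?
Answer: -1287 + √42 ≈ -1280.5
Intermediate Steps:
P(M) = √2*√M (P(M) = √(2*M) = √2*√M)
P(13 + 8) + A(-3)*429 = √2*√(13 + 8) - 3*429 = √2*√21 - 1287 = √42 - 1287 = -1287 + √42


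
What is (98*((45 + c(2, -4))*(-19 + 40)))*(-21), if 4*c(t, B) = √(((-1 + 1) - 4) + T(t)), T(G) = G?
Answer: -1944810 - 21609*I*√2/2 ≈ -1.9448e+6 - 15280.0*I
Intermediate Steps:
c(t, B) = √(-4 + t)/4 (c(t, B) = √(((-1 + 1) - 4) + t)/4 = √((0 - 4) + t)/4 = √(-4 + t)/4)
(98*((45 + c(2, -4))*(-19 + 40)))*(-21) = (98*((45 + √(-4 + 2)/4)*(-19 + 40)))*(-21) = (98*((45 + √(-2)/4)*21))*(-21) = (98*((45 + (I*√2)/4)*21))*(-21) = (98*((45 + I*√2/4)*21))*(-21) = (98*(945 + 21*I*√2/4))*(-21) = (92610 + 1029*I*√2/2)*(-21) = -1944810 - 21609*I*√2/2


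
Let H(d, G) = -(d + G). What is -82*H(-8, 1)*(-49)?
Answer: 28126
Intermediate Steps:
H(d, G) = -G - d (H(d, G) = -(G + d) = -G - d)
-82*H(-8, 1)*(-49) = -82*(-1*1 - 1*(-8))*(-49) = -82*(-1 + 8)*(-49) = -82*7*(-49) = -574*(-49) = 28126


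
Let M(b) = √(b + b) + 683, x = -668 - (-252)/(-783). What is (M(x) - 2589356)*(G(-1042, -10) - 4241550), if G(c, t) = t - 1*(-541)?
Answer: 10978611377787 - 11309384*I*√158079/29 ≈ 1.0979e+13 - 1.5505e+8*I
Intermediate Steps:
G(c, t) = 541 + t (G(c, t) = t + 541 = 541 + t)
x = -58144/87 (x = -668 - (-252)*(-1)/783 = -668 - 1*28/87 = -668 - 28/87 = -58144/87 ≈ -668.32)
M(b) = 683 + √2*√b (M(b) = √(2*b) + 683 = √2*√b + 683 = 683 + √2*√b)
(M(x) - 2589356)*(G(-1042, -10) - 4241550) = ((683 + √2*√(-58144/87)) - 2589356)*((541 - 10) - 4241550) = ((683 + √2*(4*I*√316158/87)) - 2589356)*(531 - 4241550) = ((683 + 8*I*√158079/87) - 2589356)*(-4241019) = (-2588673 + 8*I*√158079/87)*(-4241019) = 10978611377787 - 11309384*I*√158079/29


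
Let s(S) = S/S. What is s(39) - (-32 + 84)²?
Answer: -2703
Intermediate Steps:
s(S) = 1
s(39) - (-32 + 84)² = 1 - (-32 + 84)² = 1 - 1*52² = 1 - 1*2704 = 1 - 2704 = -2703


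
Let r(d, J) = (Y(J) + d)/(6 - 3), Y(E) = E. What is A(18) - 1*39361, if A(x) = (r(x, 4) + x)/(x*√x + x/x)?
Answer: -688542049/17493 + 1368*√2/5831 ≈ -39361.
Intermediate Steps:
r(d, J) = J/3 + d/3 (r(d, J) = (J + d)/(6 - 3) = (J + d)/3 = (J + d)*(⅓) = J/3 + d/3)
A(x) = (4/3 + 4*x/3)/(1 + x^(3/2)) (A(x) = (((⅓)*4 + x/3) + x)/(x*√x + x/x) = ((4/3 + x/3) + x)/(x^(3/2) + 1) = (4/3 + 4*x/3)/(1 + x^(3/2)))
A(18) - 1*39361 = (4/3)*18*(1 + 18)/(18 + 18^(5/2)) - 1*39361 = (4/3)*18*19/(18 + 972*√2) - 39361 = 456/(18 + 972*√2) - 39361 = -39361 + 456/(18 + 972*√2)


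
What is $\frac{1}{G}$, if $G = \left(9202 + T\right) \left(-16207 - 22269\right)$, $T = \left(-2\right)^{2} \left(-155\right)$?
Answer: $- \frac{1}{330201032} \approx -3.0285 \cdot 10^{-9}$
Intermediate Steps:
$T = -620$ ($T = 4 \left(-155\right) = -620$)
$G = -330201032$ ($G = \left(9202 - 620\right) \left(-16207 - 22269\right) = 8582 \left(-38476\right) = -330201032$)
$\frac{1}{G} = \frac{1}{-330201032} = - \frac{1}{330201032}$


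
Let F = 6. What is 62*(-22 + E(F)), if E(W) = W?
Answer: -992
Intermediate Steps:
62*(-22 + E(F)) = 62*(-22 + 6) = 62*(-16) = -992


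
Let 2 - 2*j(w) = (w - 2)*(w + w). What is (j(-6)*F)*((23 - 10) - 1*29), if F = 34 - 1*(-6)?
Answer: 30080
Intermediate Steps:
F = 40 (F = 34 + 6 = 40)
j(w) = 1 - w*(-2 + w) (j(w) = 1 - (w - 2)*(w + w)/2 = 1 - (-2 + w)*2*w/2 = 1 - w*(-2 + w))
(j(-6)*F)*((23 - 10) - 1*29) = ((1 - 1*(-6)² + 2*(-6))*40)*((23 - 10) - 1*29) = ((1 - 1*36 - 12)*40)*(13 - 29) = ((1 - 36 - 12)*40)*(-16) = -47*40*(-16) = -1880*(-16) = 30080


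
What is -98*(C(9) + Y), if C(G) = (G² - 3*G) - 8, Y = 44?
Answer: -8820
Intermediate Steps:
C(G) = -8 + G² - 3*G
-98*(C(9) + Y) = -98*((-8 + 9² - 3*9) + 44) = -98*((-8 + 81 - 27) + 44) = -98*(46 + 44) = -98*90 = -8820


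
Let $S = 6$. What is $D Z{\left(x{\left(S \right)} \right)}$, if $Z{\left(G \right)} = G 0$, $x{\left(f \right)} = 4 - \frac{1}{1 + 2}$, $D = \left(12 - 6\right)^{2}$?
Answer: $0$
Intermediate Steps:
$D = 36$ ($D = 6^{2} = 36$)
$x{\left(f \right)} = \frac{11}{3}$ ($x{\left(f \right)} = 4 - \frac{1}{3} = \frac{11}{3}$)
$Z{\left(G \right)} = 0$
$D Z{\left(x{\left(S \right)} \right)} = 36 \cdot 0 = 0$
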